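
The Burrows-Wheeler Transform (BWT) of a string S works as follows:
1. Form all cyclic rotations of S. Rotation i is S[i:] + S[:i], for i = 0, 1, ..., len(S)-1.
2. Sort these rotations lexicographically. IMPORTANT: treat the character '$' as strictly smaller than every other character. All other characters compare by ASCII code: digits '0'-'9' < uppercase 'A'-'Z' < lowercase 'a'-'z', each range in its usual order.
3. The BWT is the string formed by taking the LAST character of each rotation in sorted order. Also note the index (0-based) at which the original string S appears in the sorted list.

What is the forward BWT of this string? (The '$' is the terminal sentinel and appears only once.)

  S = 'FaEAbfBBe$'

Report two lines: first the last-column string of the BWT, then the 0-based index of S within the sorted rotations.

Answer: eEfBa$FABb
5

Derivation:
All 10 rotations (rotation i = S[i:]+S[:i]):
  rot[0] = FaEAbfBBe$
  rot[1] = aEAbfBBe$F
  rot[2] = EAbfBBe$Fa
  rot[3] = AbfBBe$FaE
  rot[4] = bfBBe$FaEA
  rot[5] = fBBe$FaEAb
  rot[6] = BBe$FaEAbf
  rot[7] = Be$FaEAbfB
  rot[8] = e$FaEAbfBB
  rot[9] = $FaEAbfBBe
Sorted (with $ < everything):
  sorted[0] = $FaEAbfBBe  (last char: 'e')
  sorted[1] = AbfBBe$FaE  (last char: 'E')
  sorted[2] = BBe$FaEAbf  (last char: 'f')
  sorted[3] = Be$FaEAbfB  (last char: 'B')
  sorted[4] = EAbfBBe$Fa  (last char: 'a')
  sorted[5] = FaEAbfBBe$  (last char: '$')
  sorted[6] = aEAbfBBe$F  (last char: 'F')
  sorted[7] = bfBBe$FaEA  (last char: 'A')
  sorted[8] = e$FaEAbfBB  (last char: 'B')
  sorted[9] = fBBe$FaEAb  (last char: 'b')
Last column: eEfBa$FABb
Original string S is at sorted index 5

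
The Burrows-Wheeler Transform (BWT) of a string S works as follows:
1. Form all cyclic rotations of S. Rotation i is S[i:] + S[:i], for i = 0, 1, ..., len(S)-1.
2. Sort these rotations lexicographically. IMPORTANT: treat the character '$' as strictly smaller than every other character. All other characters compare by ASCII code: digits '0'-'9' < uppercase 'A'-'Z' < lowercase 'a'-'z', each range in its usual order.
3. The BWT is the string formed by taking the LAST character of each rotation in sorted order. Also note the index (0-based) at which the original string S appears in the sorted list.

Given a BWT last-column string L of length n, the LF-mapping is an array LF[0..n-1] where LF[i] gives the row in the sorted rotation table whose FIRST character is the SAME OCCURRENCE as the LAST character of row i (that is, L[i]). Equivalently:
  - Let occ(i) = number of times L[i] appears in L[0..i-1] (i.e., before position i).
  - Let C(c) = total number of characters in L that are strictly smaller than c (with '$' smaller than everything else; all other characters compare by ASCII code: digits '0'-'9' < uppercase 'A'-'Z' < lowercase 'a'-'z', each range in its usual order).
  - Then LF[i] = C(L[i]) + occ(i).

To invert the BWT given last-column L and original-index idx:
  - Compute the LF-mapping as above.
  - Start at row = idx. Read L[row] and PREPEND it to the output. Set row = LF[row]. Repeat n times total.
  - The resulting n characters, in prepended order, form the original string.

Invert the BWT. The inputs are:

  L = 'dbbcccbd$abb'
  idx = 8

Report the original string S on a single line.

LF mapping: 10 2 3 7 8 9 4 11 0 1 5 6
Walk LF starting at row 8, prepending L[row]:
  step 1: row=8, L[8]='$', prepend. Next row=LF[8]=0
  step 2: row=0, L[0]='d', prepend. Next row=LF[0]=10
  step 3: row=10, L[10]='b', prepend. Next row=LF[10]=5
  step 4: row=5, L[5]='c', prepend. Next row=LF[5]=9
  step 5: row=9, L[9]='a', prepend. Next row=LF[9]=1
  step 6: row=1, L[1]='b', prepend. Next row=LF[1]=2
  step 7: row=2, L[2]='b', prepend. Next row=LF[2]=3
  step 8: row=3, L[3]='c', prepend. Next row=LF[3]=7
  step 9: row=7, L[7]='d', prepend. Next row=LF[7]=11
  step 10: row=11, L[11]='b', prepend. Next row=LF[11]=6
  step 11: row=6, L[6]='b', prepend. Next row=LF[6]=4
  step 12: row=4, L[4]='c', prepend. Next row=LF[4]=8
Reversed output: cbbdcbbacbd$

Answer: cbbdcbbacbd$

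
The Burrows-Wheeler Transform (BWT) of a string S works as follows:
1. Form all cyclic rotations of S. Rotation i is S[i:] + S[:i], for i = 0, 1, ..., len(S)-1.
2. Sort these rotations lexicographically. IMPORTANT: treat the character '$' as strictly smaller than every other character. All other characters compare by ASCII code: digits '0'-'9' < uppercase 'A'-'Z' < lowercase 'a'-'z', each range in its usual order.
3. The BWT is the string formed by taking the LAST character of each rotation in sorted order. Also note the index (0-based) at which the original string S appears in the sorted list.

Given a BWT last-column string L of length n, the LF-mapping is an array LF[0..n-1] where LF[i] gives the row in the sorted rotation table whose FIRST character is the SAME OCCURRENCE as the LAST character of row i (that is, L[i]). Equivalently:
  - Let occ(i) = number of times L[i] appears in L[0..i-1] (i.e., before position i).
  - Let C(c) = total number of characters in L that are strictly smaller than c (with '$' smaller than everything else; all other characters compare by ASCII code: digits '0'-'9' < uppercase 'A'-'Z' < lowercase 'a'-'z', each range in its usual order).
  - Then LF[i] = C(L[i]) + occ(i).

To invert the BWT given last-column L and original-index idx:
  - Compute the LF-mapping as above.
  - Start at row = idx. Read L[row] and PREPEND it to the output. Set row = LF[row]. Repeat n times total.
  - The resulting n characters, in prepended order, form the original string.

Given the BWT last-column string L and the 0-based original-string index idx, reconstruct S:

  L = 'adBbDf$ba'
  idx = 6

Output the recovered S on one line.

LF mapping: 3 7 1 5 2 8 0 6 4
Walk LF starting at row 6, prepending L[row]:
  step 1: row=6, L[6]='$', prepend. Next row=LF[6]=0
  step 2: row=0, L[0]='a', prepend. Next row=LF[0]=3
  step 3: row=3, L[3]='b', prepend. Next row=LF[3]=5
  step 4: row=5, L[5]='f', prepend. Next row=LF[5]=8
  step 5: row=8, L[8]='a', prepend. Next row=LF[8]=4
  step 6: row=4, L[4]='D', prepend. Next row=LF[4]=2
  step 7: row=2, L[2]='B', prepend. Next row=LF[2]=1
  step 8: row=1, L[1]='d', prepend. Next row=LF[1]=7
  step 9: row=7, L[7]='b', prepend. Next row=LF[7]=6
Reversed output: bdBDafba$

Answer: bdBDafba$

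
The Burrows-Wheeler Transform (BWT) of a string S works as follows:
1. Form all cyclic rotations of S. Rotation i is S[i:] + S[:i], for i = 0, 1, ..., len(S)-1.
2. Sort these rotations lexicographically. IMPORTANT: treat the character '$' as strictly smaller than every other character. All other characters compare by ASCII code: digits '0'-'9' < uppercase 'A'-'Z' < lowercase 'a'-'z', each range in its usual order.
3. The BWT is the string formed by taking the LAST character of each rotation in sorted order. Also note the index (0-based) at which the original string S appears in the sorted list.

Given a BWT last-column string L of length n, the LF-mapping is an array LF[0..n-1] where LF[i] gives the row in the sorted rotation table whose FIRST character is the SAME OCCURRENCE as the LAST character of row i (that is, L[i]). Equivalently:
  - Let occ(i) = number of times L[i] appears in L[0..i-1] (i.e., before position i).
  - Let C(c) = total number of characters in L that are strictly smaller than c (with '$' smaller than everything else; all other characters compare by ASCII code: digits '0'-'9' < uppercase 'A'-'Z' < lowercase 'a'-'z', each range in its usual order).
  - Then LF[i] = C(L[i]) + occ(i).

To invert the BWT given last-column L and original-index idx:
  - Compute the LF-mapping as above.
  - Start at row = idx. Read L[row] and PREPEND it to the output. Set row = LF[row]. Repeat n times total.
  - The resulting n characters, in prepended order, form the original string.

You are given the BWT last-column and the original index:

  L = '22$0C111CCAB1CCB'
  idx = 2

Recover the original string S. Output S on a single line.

LF mapping: 6 7 0 1 11 2 3 4 12 13 8 9 5 14 15 10
Walk LF starting at row 2, prepending L[row]:
  step 1: row=2, L[2]='$', prepend. Next row=LF[2]=0
  step 2: row=0, L[0]='2', prepend. Next row=LF[0]=6
  step 3: row=6, L[6]='1', prepend. Next row=LF[6]=3
  step 4: row=3, L[3]='0', prepend. Next row=LF[3]=1
  step 5: row=1, L[1]='2', prepend. Next row=LF[1]=7
  step 6: row=7, L[7]='1', prepend. Next row=LF[7]=4
  step 7: row=4, L[4]='C', prepend. Next row=LF[4]=11
  step 8: row=11, L[11]='B', prepend. Next row=LF[11]=9
  step 9: row=9, L[9]='C', prepend. Next row=LF[9]=13
  step 10: row=13, L[13]='C', prepend. Next row=LF[13]=14
  step 11: row=14, L[14]='C', prepend. Next row=LF[14]=15
  step 12: row=15, L[15]='B', prepend. Next row=LF[15]=10
  step 13: row=10, L[10]='A', prepend. Next row=LF[10]=8
  step 14: row=8, L[8]='C', prepend. Next row=LF[8]=12
  step 15: row=12, L[12]='1', prepend. Next row=LF[12]=5
  step 16: row=5, L[5]='1', prepend. Next row=LF[5]=2
Reversed output: 11CABCCCBC12012$

Answer: 11CABCCCBC12012$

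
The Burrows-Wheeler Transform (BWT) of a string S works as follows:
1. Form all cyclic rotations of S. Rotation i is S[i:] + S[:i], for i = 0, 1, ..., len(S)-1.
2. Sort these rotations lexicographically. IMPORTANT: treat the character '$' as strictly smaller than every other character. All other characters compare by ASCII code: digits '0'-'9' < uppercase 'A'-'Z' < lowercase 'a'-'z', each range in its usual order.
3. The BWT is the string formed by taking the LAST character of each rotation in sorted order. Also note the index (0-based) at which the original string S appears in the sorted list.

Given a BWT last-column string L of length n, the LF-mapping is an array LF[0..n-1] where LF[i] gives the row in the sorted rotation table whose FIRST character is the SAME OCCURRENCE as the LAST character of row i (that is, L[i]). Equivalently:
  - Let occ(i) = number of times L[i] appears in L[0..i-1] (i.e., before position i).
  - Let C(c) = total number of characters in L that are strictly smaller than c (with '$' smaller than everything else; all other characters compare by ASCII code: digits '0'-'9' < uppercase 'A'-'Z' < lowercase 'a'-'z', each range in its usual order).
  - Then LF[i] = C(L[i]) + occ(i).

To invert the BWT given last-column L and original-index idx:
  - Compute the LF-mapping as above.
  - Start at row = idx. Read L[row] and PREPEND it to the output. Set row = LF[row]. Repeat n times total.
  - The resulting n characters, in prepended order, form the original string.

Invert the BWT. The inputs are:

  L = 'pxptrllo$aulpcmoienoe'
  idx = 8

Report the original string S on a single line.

Answer: lollipopcounterexamp$

Derivation:
LF mapping: 14 20 15 18 17 6 7 11 0 1 19 8 16 2 9 12 5 3 10 13 4
Walk LF starting at row 8, prepending L[row]:
  step 1: row=8, L[8]='$', prepend. Next row=LF[8]=0
  step 2: row=0, L[0]='p', prepend. Next row=LF[0]=14
  step 3: row=14, L[14]='m', prepend. Next row=LF[14]=9
  step 4: row=9, L[9]='a', prepend. Next row=LF[9]=1
  step 5: row=1, L[1]='x', prepend. Next row=LF[1]=20
  step 6: row=20, L[20]='e', prepend. Next row=LF[20]=4
  step 7: row=4, L[4]='r', prepend. Next row=LF[4]=17
  step 8: row=17, L[17]='e', prepend. Next row=LF[17]=3
  step 9: row=3, L[3]='t', prepend. Next row=LF[3]=18
  step 10: row=18, L[18]='n', prepend. Next row=LF[18]=10
  step 11: row=10, L[10]='u', prepend. Next row=LF[10]=19
  step 12: row=19, L[19]='o', prepend. Next row=LF[19]=13
  step 13: row=13, L[13]='c', prepend. Next row=LF[13]=2
  step 14: row=2, L[2]='p', prepend. Next row=LF[2]=15
  step 15: row=15, L[15]='o', prepend. Next row=LF[15]=12
  step 16: row=12, L[12]='p', prepend. Next row=LF[12]=16
  step 17: row=16, L[16]='i', prepend. Next row=LF[16]=5
  step 18: row=5, L[5]='l', prepend. Next row=LF[5]=6
  step 19: row=6, L[6]='l', prepend. Next row=LF[6]=7
  step 20: row=7, L[7]='o', prepend. Next row=LF[7]=11
  step 21: row=11, L[11]='l', prepend. Next row=LF[11]=8
Reversed output: lollipopcounterexamp$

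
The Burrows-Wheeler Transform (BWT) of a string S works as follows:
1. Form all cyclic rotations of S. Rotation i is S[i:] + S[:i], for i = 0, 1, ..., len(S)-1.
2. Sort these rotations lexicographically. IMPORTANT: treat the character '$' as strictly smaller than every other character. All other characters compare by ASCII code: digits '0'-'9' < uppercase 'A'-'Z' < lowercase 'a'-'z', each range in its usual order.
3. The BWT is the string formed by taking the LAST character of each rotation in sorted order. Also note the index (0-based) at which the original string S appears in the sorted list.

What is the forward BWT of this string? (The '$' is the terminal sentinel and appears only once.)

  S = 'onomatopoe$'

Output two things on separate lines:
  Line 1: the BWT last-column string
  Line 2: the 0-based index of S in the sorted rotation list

All 11 rotations (rotation i = S[i:]+S[:i]):
  rot[0] = onomatopoe$
  rot[1] = nomatopoe$o
  rot[2] = omatopoe$on
  rot[3] = matopoe$ono
  rot[4] = atopoe$onom
  rot[5] = topoe$onoma
  rot[6] = opoe$onomat
  rot[7] = poe$onomato
  rot[8] = oe$onomatop
  rot[9] = e$onomatopo
  rot[10] = $onomatopoe
Sorted (with $ < everything):
  sorted[0] = $onomatopoe  (last char: 'e')
  sorted[1] = atopoe$onom  (last char: 'm')
  sorted[2] = e$onomatopo  (last char: 'o')
  sorted[3] = matopoe$ono  (last char: 'o')
  sorted[4] = nomatopoe$o  (last char: 'o')
  sorted[5] = oe$onomatop  (last char: 'p')
  sorted[6] = omatopoe$on  (last char: 'n')
  sorted[7] = onomatopoe$  (last char: '$')
  sorted[8] = opoe$onomat  (last char: 't')
  sorted[9] = poe$onomato  (last char: 'o')
  sorted[10] = topoe$onoma  (last char: 'a')
Last column: emooopn$toa
Original string S is at sorted index 7

Answer: emooopn$toa
7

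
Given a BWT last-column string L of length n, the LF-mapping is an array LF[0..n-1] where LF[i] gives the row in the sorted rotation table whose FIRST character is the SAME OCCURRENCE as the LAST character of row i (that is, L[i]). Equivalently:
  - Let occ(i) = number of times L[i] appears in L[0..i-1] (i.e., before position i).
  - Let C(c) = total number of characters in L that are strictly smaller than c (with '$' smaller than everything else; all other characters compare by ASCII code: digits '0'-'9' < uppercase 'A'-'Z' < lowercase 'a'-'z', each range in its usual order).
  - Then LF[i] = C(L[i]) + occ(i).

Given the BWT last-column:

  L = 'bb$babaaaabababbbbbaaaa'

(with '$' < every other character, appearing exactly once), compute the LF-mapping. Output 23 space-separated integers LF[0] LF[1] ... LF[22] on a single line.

Answer: 12 13 0 14 1 15 2 3 4 5 16 6 17 7 18 19 20 21 22 8 9 10 11

Derivation:
Char counts: '$':1, 'a':11, 'b':11
C (first-col start): C('$')=0, C('a')=1, C('b')=12
L[0]='b': occ=0, LF[0]=C('b')+0=12+0=12
L[1]='b': occ=1, LF[1]=C('b')+1=12+1=13
L[2]='$': occ=0, LF[2]=C('$')+0=0+0=0
L[3]='b': occ=2, LF[3]=C('b')+2=12+2=14
L[4]='a': occ=0, LF[4]=C('a')+0=1+0=1
L[5]='b': occ=3, LF[5]=C('b')+3=12+3=15
L[6]='a': occ=1, LF[6]=C('a')+1=1+1=2
L[7]='a': occ=2, LF[7]=C('a')+2=1+2=3
L[8]='a': occ=3, LF[8]=C('a')+3=1+3=4
L[9]='a': occ=4, LF[9]=C('a')+4=1+4=5
L[10]='b': occ=4, LF[10]=C('b')+4=12+4=16
L[11]='a': occ=5, LF[11]=C('a')+5=1+5=6
L[12]='b': occ=5, LF[12]=C('b')+5=12+5=17
L[13]='a': occ=6, LF[13]=C('a')+6=1+6=7
L[14]='b': occ=6, LF[14]=C('b')+6=12+6=18
L[15]='b': occ=7, LF[15]=C('b')+7=12+7=19
L[16]='b': occ=8, LF[16]=C('b')+8=12+8=20
L[17]='b': occ=9, LF[17]=C('b')+9=12+9=21
L[18]='b': occ=10, LF[18]=C('b')+10=12+10=22
L[19]='a': occ=7, LF[19]=C('a')+7=1+7=8
L[20]='a': occ=8, LF[20]=C('a')+8=1+8=9
L[21]='a': occ=9, LF[21]=C('a')+9=1+9=10
L[22]='a': occ=10, LF[22]=C('a')+10=1+10=11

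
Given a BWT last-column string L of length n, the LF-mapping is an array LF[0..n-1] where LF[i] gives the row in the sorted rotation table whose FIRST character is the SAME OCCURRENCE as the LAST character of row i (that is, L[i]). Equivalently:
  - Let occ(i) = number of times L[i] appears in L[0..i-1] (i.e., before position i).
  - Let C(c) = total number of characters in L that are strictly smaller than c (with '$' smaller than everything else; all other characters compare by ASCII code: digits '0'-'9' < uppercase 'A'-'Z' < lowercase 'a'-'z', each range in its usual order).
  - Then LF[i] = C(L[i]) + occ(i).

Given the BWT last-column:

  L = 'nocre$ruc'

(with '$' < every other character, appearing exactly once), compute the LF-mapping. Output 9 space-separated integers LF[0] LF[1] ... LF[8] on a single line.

Answer: 4 5 1 6 3 0 7 8 2

Derivation:
Char counts: '$':1, 'c':2, 'e':1, 'n':1, 'o':1, 'r':2, 'u':1
C (first-col start): C('$')=0, C('c')=1, C('e')=3, C('n')=4, C('o')=5, C('r')=6, C('u')=8
L[0]='n': occ=0, LF[0]=C('n')+0=4+0=4
L[1]='o': occ=0, LF[1]=C('o')+0=5+0=5
L[2]='c': occ=0, LF[2]=C('c')+0=1+0=1
L[3]='r': occ=0, LF[3]=C('r')+0=6+0=6
L[4]='e': occ=0, LF[4]=C('e')+0=3+0=3
L[5]='$': occ=0, LF[5]=C('$')+0=0+0=0
L[6]='r': occ=1, LF[6]=C('r')+1=6+1=7
L[7]='u': occ=0, LF[7]=C('u')+0=8+0=8
L[8]='c': occ=1, LF[8]=C('c')+1=1+1=2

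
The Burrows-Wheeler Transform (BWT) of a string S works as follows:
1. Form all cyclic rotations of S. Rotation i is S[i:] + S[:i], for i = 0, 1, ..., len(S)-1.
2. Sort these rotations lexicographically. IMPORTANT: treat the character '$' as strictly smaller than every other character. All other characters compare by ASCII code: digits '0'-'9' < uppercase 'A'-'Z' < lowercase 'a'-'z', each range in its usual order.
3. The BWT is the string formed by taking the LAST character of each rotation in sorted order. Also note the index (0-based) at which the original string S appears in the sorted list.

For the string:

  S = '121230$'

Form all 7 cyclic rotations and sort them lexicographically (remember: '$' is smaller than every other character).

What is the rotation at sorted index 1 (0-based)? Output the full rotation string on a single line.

Answer: 0$12123

Derivation:
All 7 rotations (rotation i = S[i:]+S[:i]):
  rot[0] = 121230$
  rot[1] = 21230$1
  rot[2] = 1230$12
  rot[3] = 230$121
  rot[4] = 30$1212
  rot[5] = 0$12123
  rot[6] = $121230
Sorted (with $ < everything):
  sorted[0] = $121230
  sorted[1] = 0$12123
  sorted[2] = 121230$
  sorted[3] = 1230$12
  sorted[4] = 21230$1
  sorted[5] = 230$121
  sorted[6] = 30$1212
sorted[1] = 0$12123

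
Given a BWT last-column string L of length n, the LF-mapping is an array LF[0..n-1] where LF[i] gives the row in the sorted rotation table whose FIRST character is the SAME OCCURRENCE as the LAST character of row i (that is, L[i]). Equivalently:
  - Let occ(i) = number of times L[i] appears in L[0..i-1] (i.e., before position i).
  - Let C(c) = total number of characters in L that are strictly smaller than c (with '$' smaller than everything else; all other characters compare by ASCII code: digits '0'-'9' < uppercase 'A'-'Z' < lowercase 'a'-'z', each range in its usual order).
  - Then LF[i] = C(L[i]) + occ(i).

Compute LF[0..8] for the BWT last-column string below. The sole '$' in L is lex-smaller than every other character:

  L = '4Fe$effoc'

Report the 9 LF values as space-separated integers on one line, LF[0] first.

Char counts: '$':1, '4':1, 'F':1, 'c':1, 'e':2, 'f':2, 'o':1
C (first-col start): C('$')=0, C('4')=1, C('F')=2, C('c')=3, C('e')=4, C('f')=6, C('o')=8
L[0]='4': occ=0, LF[0]=C('4')+0=1+0=1
L[1]='F': occ=0, LF[1]=C('F')+0=2+0=2
L[2]='e': occ=0, LF[2]=C('e')+0=4+0=4
L[3]='$': occ=0, LF[3]=C('$')+0=0+0=0
L[4]='e': occ=1, LF[4]=C('e')+1=4+1=5
L[5]='f': occ=0, LF[5]=C('f')+0=6+0=6
L[6]='f': occ=1, LF[6]=C('f')+1=6+1=7
L[7]='o': occ=0, LF[7]=C('o')+0=8+0=8
L[8]='c': occ=0, LF[8]=C('c')+0=3+0=3

Answer: 1 2 4 0 5 6 7 8 3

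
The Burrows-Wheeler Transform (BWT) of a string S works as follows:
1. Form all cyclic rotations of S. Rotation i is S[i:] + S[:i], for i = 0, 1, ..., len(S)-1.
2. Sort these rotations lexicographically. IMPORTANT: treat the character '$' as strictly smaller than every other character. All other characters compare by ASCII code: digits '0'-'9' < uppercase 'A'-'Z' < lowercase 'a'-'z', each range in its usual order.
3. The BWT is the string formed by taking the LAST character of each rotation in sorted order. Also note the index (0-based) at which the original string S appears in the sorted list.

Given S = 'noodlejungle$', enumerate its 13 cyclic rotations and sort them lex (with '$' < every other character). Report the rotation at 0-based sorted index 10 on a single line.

Answer: odlejungle$no

Derivation:
All 13 rotations (rotation i = S[i:]+S[:i]):
  rot[0] = noodlejungle$
  rot[1] = oodlejungle$n
  rot[2] = odlejungle$no
  rot[3] = dlejungle$noo
  rot[4] = lejungle$nood
  rot[5] = ejungle$noodl
  rot[6] = jungle$noodle
  rot[7] = ungle$noodlej
  rot[8] = ngle$noodleju
  rot[9] = gle$noodlejun
  rot[10] = le$noodlejung
  rot[11] = e$noodlejungl
  rot[12] = $noodlejungle
Sorted (with $ < everything):
  sorted[0] = $noodlejungle
  sorted[1] = dlejungle$noo
  sorted[2] = e$noodlejungl
  sorted[3] = ejungle$noodl
  sorted[4] = gle$noodlejun
  sorted[5] = jungle$noodle
  sorted[6] = le$noodlejung
  sorted[7] = lejungle$nood
  sorted[8] = ngle$noodleju
  sorted[9] = noodlejungle$
  sorted[10] = odlejungle$no
  sorted[11] = oodlejungle$n
  sorted[12] = ungle$noodlej
sorted[10] = odlejungle$no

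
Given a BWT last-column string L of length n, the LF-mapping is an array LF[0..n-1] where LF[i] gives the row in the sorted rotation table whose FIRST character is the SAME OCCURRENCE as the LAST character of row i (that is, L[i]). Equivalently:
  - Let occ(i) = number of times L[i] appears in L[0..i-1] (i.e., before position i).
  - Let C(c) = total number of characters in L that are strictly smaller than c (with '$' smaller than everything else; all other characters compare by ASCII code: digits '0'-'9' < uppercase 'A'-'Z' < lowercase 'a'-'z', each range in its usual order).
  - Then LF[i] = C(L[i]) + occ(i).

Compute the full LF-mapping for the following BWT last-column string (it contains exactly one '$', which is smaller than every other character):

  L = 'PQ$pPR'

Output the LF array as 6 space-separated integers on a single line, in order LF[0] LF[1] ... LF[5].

Char counts: '$':1, 'P':2, 'Q':1, 'R':1, 'p':1
C (first-col start): C('$')=0, C('P')=1, C('Q')=3, C('R')=4, C('p')=5
L[0]='P': occ=0, LF[0]=C('P')+0=1+0=1
L[1]='Q': occ=0, LF[1]=C('Q')+0=3+0=3
L[2]='$': occ=0, LF[2]=C('$')+0=0+0=0
L[3]='p': occ=0, LF[3]=C('p')+0=5+0=5
L[4]='P': occ=1, LF[4]=C('P')+1=1+1=2
L[5]='R': occ=0, LF[5]=C('R')+0=4+0=4

Answer: 1 3 0 5 2 4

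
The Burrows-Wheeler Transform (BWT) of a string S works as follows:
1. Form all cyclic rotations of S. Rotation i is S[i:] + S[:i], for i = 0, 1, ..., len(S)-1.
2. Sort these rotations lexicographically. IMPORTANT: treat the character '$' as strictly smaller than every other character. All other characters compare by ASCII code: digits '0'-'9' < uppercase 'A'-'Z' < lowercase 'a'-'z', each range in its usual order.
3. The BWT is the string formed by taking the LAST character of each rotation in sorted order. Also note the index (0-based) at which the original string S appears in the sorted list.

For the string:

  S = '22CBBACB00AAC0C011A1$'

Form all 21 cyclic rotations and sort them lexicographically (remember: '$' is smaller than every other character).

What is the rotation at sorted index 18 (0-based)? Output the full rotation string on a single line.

All 21 rotations (rotation i = S[i:]+S[:i]):
  rot[0] = 22CBBACB00AAC0C011A1$
  rot[1] = 2CBBACB00AAC0C011A1$2
  rot[2] = CBBACB00AAC0C011A1$22
  rot[3] = BBACB00AAC0C011A1$22C
  rot[4] = BACB00AAC0C011A1$22CB
  rot[5] = ACB00AAC0C011A1$22CBB
  rot[6] = CB00AAC0C011A1$22CBBA
  rot[7] = B00AAC0C011A1$22CBBAC
  rot[8] = 00AAC0C011A1$22CBBACB
  rot[9] = 0AAC0C011A1$22CBBACB0
  rot[10] = AAC0C011A1$22CBBACB00
  rot[11] = AC0C011A1$22CBBACB00A
  rot[12] = C0C011A1$22CBBACB00AA
  rot[13] = 0C011A1$22CBBACB00AAC
  rot[14] = C011A1$22CBBACB00AAC0
  rot[15] = 011A1$22CBBACB00AAC0C
  rot[16] = 11A1$22CBBACB00AAC0C0
  rot[17] = 1A1$22CBBACB00AAC0C01
  rot[18] = A1$22CBBACB00AAC0C011
  rot[19] = 1$22CBBACB00AAC0C011A
  rot[20] = $22CBBACB00AAC0C011A1
Sorted (with $ < everything):
  sorted[0] = $22CBBACB00AAC0C011A1
  sorted[1] = 00AAC0C011A1$22CBBACB
  sorted[2] = 011A1$22CBBACB00AAC0C
  sorted[3] = 0AAC0C011A1$22CBBACB0
  sorted[4] = 0C011A1$22CBBACB00AAC
  sorted[5] = 1$22CBBACB00AAC0C011A
  sorted[6] = 11A1$22CBBACB00AAC0C0
  sorted[7] = 1A1$22CBBACB00AAC0C01
  sorted[8] = 22CBBACB00AAC0C011A1$
  sorted[9] = 2CBBACB00AAC0C011A1$2
  sorted[10] = A1$22CBBACB00AAC0C011
  sorted[11] = AAC0C011A1$22CBBACB00
  sorted[12] = AC0C011A1$22CBBACB00A
  sorted[13] = ACB00AAC0C011A1$22CBB
  sorted[14] = B00AAC0C011A1$22CBBAC
  sorted[15] = BACB00AAC0C011A1$22CB
  sorted[16] = BBACB00AAC0C011A1$22C
  sorted[17] = C011A1$22CBBACB00AAC0
  sorted[18] = C0C011A1$22CBBACB00AA
  sorted[19] = CB00AAC0C011A1$22CBBA
  sorted[20] = CBBACB00AAC0C011A1$22
sorted[18] = C0C011A1$22CBBACB00AA

Answer: C0C011A1$22CBBACB00AA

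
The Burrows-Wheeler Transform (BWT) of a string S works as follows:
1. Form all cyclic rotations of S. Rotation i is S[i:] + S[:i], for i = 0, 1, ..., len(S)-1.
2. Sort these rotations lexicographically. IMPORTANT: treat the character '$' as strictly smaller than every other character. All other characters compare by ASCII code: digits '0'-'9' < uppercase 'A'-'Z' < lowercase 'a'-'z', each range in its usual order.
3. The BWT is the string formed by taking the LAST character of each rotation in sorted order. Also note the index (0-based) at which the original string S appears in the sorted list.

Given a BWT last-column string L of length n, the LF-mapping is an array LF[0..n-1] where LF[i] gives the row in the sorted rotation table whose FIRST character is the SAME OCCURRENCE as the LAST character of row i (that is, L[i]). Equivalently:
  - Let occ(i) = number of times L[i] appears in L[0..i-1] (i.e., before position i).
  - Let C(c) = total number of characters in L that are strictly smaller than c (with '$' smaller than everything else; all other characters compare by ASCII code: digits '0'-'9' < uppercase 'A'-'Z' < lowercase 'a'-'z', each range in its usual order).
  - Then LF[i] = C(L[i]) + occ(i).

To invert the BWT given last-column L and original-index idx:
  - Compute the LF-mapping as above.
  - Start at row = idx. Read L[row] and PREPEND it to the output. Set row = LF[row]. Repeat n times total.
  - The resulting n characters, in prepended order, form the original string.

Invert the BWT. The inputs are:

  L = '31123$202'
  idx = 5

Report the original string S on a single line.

LF mapping: 7 2 3 4 8 0 5 1 6
Walk LF starting at row 5, prepending L[row]:
  step 1: row=5, L[5]='$', prepend. Next row=LF[5]=0
  step 2: row=0, L[0]='3', prepend. Next row=LF[0]=7
  step 3: row=7, L[7]='0', prepend. Next row=LF[7]=1
  step 4: row=1, L[1]='1', prepend. Next row=LF[1]=2
  step 5: row=2, L[2]='1', prepend. Next row=LF[2]=3
  step 6: row=3, L[3]='2', prepend. Next row=LF[3]=4
  step 7: row=4, L[4]='3', prepend. Next row=LF[4]=8
  step 8: row=8, L[8]='2', prepend. Next row=LF[8]=6
  step 9: row=6, L[6]='2', prepend. Next row=LF[6]=5
Reversed output: 22321103$

Answer: 22321103$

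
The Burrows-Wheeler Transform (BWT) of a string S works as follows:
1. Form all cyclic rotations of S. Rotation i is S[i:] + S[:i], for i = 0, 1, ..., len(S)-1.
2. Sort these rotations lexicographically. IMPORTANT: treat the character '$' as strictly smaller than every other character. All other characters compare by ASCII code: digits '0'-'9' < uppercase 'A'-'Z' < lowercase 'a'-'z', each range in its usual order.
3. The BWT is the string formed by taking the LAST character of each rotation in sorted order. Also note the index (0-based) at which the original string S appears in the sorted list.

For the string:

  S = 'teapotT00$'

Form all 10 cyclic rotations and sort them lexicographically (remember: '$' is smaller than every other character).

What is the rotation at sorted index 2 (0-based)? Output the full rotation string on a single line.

Answer: 00$teapotT

Derivation:
All 10 rotations (rotation i = S[i:]+S[:i]):
  rot[0] = teapotT00$
  rot[1] = eapotT00$t
  rot[2] = apotT00$te
  rot[3] = potT00$tea
  rot[4] = otT00$teap
  rot[5] = tT00$teapo
  rot[6] = T00$teapot
  rot[7] = 00$teapotT
  rot[8] = 0$teapotT0
  rot[9] = $teapotT00
Sorted (with $ < everything):
  sorted[0] = $teapotT00
  sorted[1] = 0$teapotT0
  sorted[2] = 00$teapotT
  sorted[3] = T00$teapot
  sorted[4] = apotT00$te
  sorted[5] = eapotT00$t
  sorted[6] = otT00$teap
  sorted[7] = potT00$tea
  sorted[8] = tT00$teapo
  sorted[9] = teapotT00$
sorted[2] = 00$teapotT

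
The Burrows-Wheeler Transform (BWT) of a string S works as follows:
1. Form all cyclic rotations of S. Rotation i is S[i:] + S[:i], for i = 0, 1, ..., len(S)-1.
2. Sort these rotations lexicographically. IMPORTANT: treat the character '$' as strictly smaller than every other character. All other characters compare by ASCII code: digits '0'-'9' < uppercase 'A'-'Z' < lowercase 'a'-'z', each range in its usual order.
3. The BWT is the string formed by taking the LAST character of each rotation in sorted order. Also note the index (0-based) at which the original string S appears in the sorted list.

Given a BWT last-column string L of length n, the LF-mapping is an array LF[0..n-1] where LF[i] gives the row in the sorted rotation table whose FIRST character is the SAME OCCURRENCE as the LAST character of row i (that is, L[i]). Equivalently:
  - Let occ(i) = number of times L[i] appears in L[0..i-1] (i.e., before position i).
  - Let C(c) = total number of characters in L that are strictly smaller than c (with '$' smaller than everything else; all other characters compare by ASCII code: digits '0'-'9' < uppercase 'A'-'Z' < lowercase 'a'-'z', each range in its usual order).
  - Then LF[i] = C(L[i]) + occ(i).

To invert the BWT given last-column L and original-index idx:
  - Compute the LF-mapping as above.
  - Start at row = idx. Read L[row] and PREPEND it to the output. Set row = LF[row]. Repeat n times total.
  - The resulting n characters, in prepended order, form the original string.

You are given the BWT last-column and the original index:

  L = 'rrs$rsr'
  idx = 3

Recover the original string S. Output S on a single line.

LF mapping: 1 2 5 0 3 6 4
Walk LF starting at row 3, prepending L[row]:
  step 1: row=3, L[3]='$', prepend. Next row=LF[3]=0
  step 2: row=0, L[0]='r', prepend. Next row=LF[0]=1
  step 3: row=1, L[1]='r', prepend. Next row=LF[1]=2
  step 4: row=2, L[2]='s', prepend. Next row=LF[2]=5
  step 5: row=5, L[5]='s', prepend. Next row=LF[5]=6
  step 6: row=6, L[6]='r', prepend. Next row=LF[6]=4
  step 7: row=4, L[4]='r', prepend. Next row=LF[4]=3
Reversed output: rrssrr$

Answer: rrssrr$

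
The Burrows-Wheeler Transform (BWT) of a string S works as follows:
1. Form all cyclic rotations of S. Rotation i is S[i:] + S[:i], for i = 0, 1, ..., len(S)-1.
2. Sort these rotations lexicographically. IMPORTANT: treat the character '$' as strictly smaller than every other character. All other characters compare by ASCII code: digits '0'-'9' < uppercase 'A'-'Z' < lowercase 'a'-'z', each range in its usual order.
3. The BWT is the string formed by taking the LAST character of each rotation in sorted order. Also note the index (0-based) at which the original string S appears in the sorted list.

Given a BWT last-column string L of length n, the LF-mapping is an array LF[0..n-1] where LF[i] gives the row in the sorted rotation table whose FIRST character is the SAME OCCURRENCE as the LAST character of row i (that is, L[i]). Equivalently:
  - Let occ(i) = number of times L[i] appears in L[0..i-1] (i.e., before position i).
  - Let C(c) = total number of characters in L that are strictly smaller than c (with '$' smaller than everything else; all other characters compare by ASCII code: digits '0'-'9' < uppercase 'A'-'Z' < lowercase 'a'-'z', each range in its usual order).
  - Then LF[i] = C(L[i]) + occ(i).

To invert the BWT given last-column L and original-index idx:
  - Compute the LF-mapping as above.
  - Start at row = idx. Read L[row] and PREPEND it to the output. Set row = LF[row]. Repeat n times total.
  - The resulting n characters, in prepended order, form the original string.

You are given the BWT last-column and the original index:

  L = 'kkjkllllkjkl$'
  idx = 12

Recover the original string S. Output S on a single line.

Answer: llklklkjjlkk$

Derivation:
LF mapping: 3 4 1 5 8 9 10 11 6 2 7 12 0
Walk LF starting at row 12, prepending L[row]:
  step 1: row=12, L[12]='$', prepend. Next row=LF[12]=0
  step 2: row=0, L[0]='k', prepend. Next row=LF[0]=3
  step 3: row=3, L[3]='k', prepend. Next row=LF[3]=5
  step 4: row=5, L[5]='l', prepend. Next row=LF[5]=9
  step 5: row=9, L[9]='j', prepend. Next row=LF[9]=2
  step 6: row=2, L[2]='j', prepend. Next row=LF[2]=1
  step 7: row=1, L[1]='k', prepend. Next row=LF[1]=4
  step 8: row=4, L[4]='l', prepend. Next row=LF[4]=8
  step 9: row=8, L[8]='k', prepend. Next row=LF[8]=6
  step 10: row=6, L[6]='l', prepend. Next row=LF[6]=10
  step 11: row=10, L[10]='k', prepend. Next row=LF[10]=7
  step 12: row=7, L[7]='l', prepend. Next row=LF[7]=11
  step 13: row=11, L[11]='l', prepend. Next row=LF[11]=12
Reversed output: llklklkjjlkk$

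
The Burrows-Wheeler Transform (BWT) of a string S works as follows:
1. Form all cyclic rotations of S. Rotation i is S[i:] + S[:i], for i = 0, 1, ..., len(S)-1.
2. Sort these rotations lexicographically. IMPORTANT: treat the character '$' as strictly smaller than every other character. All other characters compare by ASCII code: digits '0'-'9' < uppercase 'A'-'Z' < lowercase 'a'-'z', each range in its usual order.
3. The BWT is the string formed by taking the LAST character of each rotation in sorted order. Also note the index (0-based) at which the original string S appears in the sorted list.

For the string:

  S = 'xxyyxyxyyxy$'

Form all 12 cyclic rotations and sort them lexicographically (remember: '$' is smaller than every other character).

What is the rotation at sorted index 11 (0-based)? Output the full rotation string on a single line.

Answer: yyxyxyyxy$xx

Derivation:
All 12 rotations (rotation i = S[i:]+S[:i]):
  rot[0] = xxyyxyxyyxy$
  rot[1] = xyyxyxyyxy$x
  rot[2] = yyxyxyyxy$xx
  rot[3] = yxyxyyxy$xxy
  rot[4] = xyxyyxy$xxyy
  rot[5] = yxyyxy$xxyyx
  rot[6] = xyyxy$xxyyxy
  rot[7] = yyxy$xxyyxyx
  rot[8] = yxy$xxyyxyxy
  rot[9] = xy$xxyyxyxyy
  rot[10] = y$xxyyxyxyyx
  rot[11] = $xxyyxyxyyxy
Sorted (with $ < everything):
  sorted[0] = $xxyyxyxyyxy
  sorted[1] = xxyyxyxyyxy$
  sorted[2] = xy$xxyyxyxyy
  sorted[3] = xyxyyxy$xxyy
  sorted[4] = xyyxy$xxyyxy
  sorted[5] = xyyxyxyyxy$x
  sorted[6] = y$xxyyxyxyyx
  sorted[7] = yxy$xxyyxyxy
  sorted[8] = yxyxyyxy$xxy
  sorted[9] = yxyyxy$xxyyx
  sorted[10] = yyxy$xxyyxyx
  sorted[11] = yyxyxyyxy$xx
sorted[11] = yyxyxyyxy$xx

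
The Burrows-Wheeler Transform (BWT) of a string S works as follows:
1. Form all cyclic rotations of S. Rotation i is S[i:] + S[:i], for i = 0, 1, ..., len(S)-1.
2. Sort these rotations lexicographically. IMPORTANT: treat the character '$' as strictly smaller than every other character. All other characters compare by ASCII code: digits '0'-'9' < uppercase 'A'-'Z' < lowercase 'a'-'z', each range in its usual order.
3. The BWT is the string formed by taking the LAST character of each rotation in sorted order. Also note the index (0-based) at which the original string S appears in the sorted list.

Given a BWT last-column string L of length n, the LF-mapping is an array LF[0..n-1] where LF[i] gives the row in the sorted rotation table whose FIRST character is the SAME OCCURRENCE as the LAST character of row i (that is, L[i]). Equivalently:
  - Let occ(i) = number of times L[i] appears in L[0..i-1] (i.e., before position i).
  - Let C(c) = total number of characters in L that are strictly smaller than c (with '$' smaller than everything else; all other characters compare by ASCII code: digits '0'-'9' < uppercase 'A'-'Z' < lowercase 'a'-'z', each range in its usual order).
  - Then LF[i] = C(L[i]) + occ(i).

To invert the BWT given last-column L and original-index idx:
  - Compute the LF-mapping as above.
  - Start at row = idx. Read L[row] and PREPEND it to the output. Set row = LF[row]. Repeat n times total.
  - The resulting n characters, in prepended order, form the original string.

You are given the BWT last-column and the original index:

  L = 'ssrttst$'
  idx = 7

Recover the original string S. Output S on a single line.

Answer: ttstsrs$

Derivation:
LF mapping: 2 3 1 5 6 4 7 0
Walk LF starting at row 7, prepending L[row]:
  step 1: row=7, L[7]='$', prepend. Next row=LF[7]=0
  step 2: row=0, L[0]='s', prepend. Next row=LF[0]=2
  step 3: row=2, L[2]='r', prepend. Next row=LF[2]=1
  step 4: row=1, L[1]='s', prepend. Next row=LF[1]=3
  step 5: row=3, L[3]='t', prepend. Next row=LF[3]=5
  step 6: row=5, L[5]='s', prepend. Next row=LF[5]=4
  step 7: row=4, L[4]='t', prepend. Next row=LF[4]=6
  step 8: row=6, L[6]='t', prepend. Next row=LF[6]=7
Reversed output: ttstsrs$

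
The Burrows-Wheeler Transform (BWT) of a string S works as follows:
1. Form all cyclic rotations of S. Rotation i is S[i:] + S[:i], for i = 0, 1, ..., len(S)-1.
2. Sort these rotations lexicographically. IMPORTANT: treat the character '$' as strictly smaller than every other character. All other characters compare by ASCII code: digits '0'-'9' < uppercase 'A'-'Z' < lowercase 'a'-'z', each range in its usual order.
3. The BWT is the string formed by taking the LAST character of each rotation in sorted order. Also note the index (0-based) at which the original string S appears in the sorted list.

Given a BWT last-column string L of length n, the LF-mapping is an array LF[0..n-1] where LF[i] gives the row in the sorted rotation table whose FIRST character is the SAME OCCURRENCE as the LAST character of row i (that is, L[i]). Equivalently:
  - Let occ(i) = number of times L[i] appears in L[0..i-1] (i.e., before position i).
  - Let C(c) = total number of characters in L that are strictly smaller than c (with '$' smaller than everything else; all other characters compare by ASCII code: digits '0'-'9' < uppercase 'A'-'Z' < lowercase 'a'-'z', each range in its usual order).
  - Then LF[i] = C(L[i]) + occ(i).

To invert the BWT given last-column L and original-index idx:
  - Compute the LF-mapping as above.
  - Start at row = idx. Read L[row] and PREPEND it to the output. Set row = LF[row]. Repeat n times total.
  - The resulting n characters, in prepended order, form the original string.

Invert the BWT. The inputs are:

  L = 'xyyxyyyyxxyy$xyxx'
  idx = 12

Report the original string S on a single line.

LF mapping: 1 8 9 2 10 11 12 13 3 4 14 15 0 5 16 6 7
Walk LF starting at row 12, prepending L[row]:
  step 1: row=12, L[12]='$', prepend. Next row=LF[12]=0
  step 2: row=0, L[0]='x', prepend. Next row=LF[0]=1
  step 3: row=1, L[1]='y', prepend. Next row=LF[1]=8
  step 4: row=8, L[8]='x', prepend. Next row=LF[8]=3
  step 5: row=3, L[3]='x', prepend. Next row=LF[3]=2
  step 6: row=2, L[2]='y', prepend. Next row=LF[2]=9
  step 7: row=9, L[9]='x', prepend. Next row=LF[9]=4
  step 8: row=4, L[4]='y', prepend. Next row=LF[4]=10
  step 9: row=10, L[10]='y', prepend. Next row=LF[10]=14
  step 10: row=14, L[14]='y', prepend. Next row=LF[14]=16
  step 11: row=16, L[16]='x', prepend. Next row=LF[16]=7
  step 12: row=7, L[7]='y', prepend. Next row=LF[7]=13
  step 13: row=13, L[13]='x', prepend. Next row=LF[13]=5
  step 14: row=5, L[5]='y', prepend. Next row=LF[5]=11
  step 15: row=11, L[11]='y', prepend. Next row=LF[11]=15
  step 16: row=15, L[15]='x', prepend. Next row=LF[15]=6
  step 17: row=6, L[6]='y', prepend. Next row=LF[6]=12
Reversed output: yxyyxyxyyyxyxxyx$

Answer: yxyyxyxyyyxyxxyx$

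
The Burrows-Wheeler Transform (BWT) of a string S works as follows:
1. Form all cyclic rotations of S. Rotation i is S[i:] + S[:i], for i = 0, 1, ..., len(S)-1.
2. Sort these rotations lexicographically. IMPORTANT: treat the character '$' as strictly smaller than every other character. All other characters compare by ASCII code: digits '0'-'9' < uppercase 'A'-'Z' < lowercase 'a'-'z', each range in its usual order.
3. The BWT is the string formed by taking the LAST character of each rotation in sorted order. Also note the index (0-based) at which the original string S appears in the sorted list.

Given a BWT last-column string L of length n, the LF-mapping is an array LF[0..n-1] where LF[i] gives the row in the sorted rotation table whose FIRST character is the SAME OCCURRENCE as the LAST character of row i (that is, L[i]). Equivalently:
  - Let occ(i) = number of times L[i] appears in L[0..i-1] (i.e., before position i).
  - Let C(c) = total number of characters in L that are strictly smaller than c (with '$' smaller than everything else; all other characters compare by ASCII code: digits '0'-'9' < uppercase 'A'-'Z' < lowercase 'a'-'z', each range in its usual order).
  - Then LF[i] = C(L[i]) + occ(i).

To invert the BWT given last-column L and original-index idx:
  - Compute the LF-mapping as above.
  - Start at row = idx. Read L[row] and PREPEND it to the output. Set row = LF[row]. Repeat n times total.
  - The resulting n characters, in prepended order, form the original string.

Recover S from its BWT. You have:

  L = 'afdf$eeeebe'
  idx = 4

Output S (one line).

LF mapping: 1 9 3 10 0 4 5 6 7 2 8
Walk LF starting at row 4, prepending L[row]:
  step 1: row=4, L[4]='$', prepend. Next row=LF[4]=0
  step 2: row=0, L[0]='a', prepend. Next row=LF[0]=1
  step 3: row=1, L[1]='f', prepend. Next row=LF[1]=9
  step 4: row=9, L[9]='b', prepend. Next row=LF[9]=2
  step 5: row=2, L[2]='d', prepend. Next row=LF[2]=3
  step 6: row=3, L[3]='f', prepend. Next row=LF[3]=10
  step 7: row=10, L[10]='e', prepend. Next row=LF[10]=8
  step 8: row=8, L[8]='e', prepend. Next row=LF[8]=7
  step 9: row=7, L[7]='e', prepend. Next row=LF[7]=6
  step 10: row=6, L[6]='e', prepend. Next row=LF[6]=5
  step 11: row=5, L[5]='e', prepend. Next row=LF[5]=4
Reversed output: eeeeefdbfa$

Answer: eeeeefdbfa$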